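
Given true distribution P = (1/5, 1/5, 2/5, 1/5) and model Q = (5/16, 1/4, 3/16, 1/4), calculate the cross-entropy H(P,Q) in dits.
0.6327 dits

Cross-entropy: H(P,Q) = -Σ p(x) log q(x)

Alternatively: H(P,Q) = H(P) + D_KL(P||Q)
H(P) = 0.5786 dits
D_KL(P||Q) = 0.0541 dits

H(P,Q) = 0.5786 + 0.0541 = 0.6327 dits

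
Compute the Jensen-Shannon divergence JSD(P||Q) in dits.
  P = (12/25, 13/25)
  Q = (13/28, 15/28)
0.0001 dits

Jensen-Shannon divergence is:
JSD(P||Q) = 0.5 × D_KL(P||M) + 0.5 × D_KL(Q||M)
where M = 0.5 × (P + Q) is the mixture distribution.

M = 0.5 × (12/25, 13/25) + 0.5 × (13/28, 15/28) = (0.472143, 0.527857)

D_KL(P||M) = 0.0001 dits
D_KL(Q||M) = 0.0001 dits

JSD(P||Q) = 0.5 × 0.0001 + 0.5 × 0.0001 = 0.0001 dits

Unlike KL divergence, JSD is symmetric and bounded: 0 ≤ JSD ≤ log(2).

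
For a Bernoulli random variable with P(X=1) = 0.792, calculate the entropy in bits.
0.7376 bits

The binary entropy function is:
H(p) = -p log(p) - (1-p) log(1-p)

H(0.792) = -0.792 × log_2(0.792) - 0.208 × log_2(0.208)
H(0.792) = 0.7376 bits

Note: Binary entropy is maximized at p=0.5 (H=1 bit) and minimized at p=0 or p=1 (H=0).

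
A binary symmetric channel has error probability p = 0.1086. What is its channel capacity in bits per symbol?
0.5043 bits

For a binary symmetric channel (BSC) with error probability p:
Capacity C = 1 - H(p) bits per symbol

where H(p) = -p log₂(p) - (1-p) log₂(1-p) is the binary entropy function.

H(0.1086) = 0.4957 bits
C = 1 - 0.4957 = 0.5043 bits per symbol

This means we can reliably transmit up to 0.5043 bits of information per channel use.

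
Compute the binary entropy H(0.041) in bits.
0.2469 bits

The binary entropy function is:
H(p) = -p log(p) - (1-p) log(1-p)

H(0.041) = -0.041 × log_2(0.041) - 0.959 × log_2(0.959)
H(0.041) = 0.2469 bits

Note: Binary entropy is maximized at p=0.5 (H=1 bit) and minimized at p=0 or p=1 (H=0).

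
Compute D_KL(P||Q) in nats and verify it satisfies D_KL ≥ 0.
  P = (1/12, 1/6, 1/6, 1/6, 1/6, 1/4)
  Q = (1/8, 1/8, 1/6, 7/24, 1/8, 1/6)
0.0702 nats

KL divergence satisfies the Gibbs inequality: D_KL(P||Q) ≥ 0 for all distributions P, Q.

D_KL(P||Q) = Σ p(x) log(p(x)/q(x))
Term by term:
  x=0: 1/12 × log_e[(1/12)/(1/8)] = -0.0338
  x=1: 1/6 × log_e[(1/6)/(1/8)] = 0.0479
  x=2: 1/6 × log_e[(1/6)/(1/6)] = 0.0000
  x=3: 1/6 × log_e[(1/6)/(7/24)] = -0.0933
  x=4: 1/6 × log_e[(1/6)/(1/8)] = 0.0479
  x=5: 1/4 × log_e[(1/4)/(1/6)] = 0.1014
D_KL(P||Q) = 0.0702 nats

D_KL(P||Q) = 0.0702 ≥ 0 ✓

This non-negativity is a fundamental property: relative entropy cannot be negative because it measures how different Q is from P.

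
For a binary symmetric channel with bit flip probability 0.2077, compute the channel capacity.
0.2629 bits

For a binary symmetric channel (BSC) with error probability p:
Capacity C = 1 - H(p) bits per symbol

where H(p) = -p log₂(p) - (1-p) log₂(1-p) is the binary entropy function.

H(0.2077) = 0.7371 bits
C = 1 - 0.7371 = 0.2629 bits per symbol

This means we can reliably transmit up to 0.2629 bits of information per channel use.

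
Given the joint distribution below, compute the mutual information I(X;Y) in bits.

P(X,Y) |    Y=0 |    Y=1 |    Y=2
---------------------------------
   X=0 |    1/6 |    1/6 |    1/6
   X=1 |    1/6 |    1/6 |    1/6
0.0000 bits

Mutual information: I(X;Y) = H(X) + H(Y) - H(X,Y)

Marginals:
P(X) = (1/2, 1/2), H(X) = 1.0000 bits
P(Y) = (1/3, 1/3, 1/3), H(Y) = 1.5850 bits

Joint entropy: H(X,Y) = 2.5850 bits

I(X;Y) = 1.0000 + 1.5850 - 2.5850 = 0.0000 bits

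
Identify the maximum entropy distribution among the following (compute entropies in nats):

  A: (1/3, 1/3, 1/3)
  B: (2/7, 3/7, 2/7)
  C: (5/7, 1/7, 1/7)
A

For a discrete distribution over n outcomes, entropy is maximized by the uniform distribution.

Computing entropies:
H(A) = 1.0986 nats
H(B) = 1.0790 nats
H(C) = 0.7963 nats

The uniform distribution (where all probabilities equal 1/3) achieves the maximum entropy of log_e(3) = 1.0986 nats.

Distribution A has the highest entropy.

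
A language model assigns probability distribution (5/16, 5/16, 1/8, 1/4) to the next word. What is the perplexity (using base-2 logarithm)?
3.7942

Perplexity is 2^H (or exp(H) for natural log).

First, H = -Σ p log p = 1.9238 bits
Perplexity = 2^1.9238 = 3.7942

Interpretation: The model's uncertainty is equivalent to choosing uniformly among 3.8 options.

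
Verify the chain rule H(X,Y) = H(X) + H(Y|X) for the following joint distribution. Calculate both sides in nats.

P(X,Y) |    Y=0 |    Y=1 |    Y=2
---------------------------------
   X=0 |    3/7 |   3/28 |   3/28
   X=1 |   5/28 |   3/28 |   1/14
H(X,Y) = 1.5772, H(X) = 0.6518, H(Y|X) = 0.9255 (all in nats)

Chain rule: H(X,Y) = H(X) + H(Y|X)

Left side — joint entropy directly:
H(X,Y) = -Σ p(x,y) log p(x,y) = 1.5772 nats

Right side — compute H(Y|X) from the conditional distributions:
P(X) = (9/14, 5/14), so H(X) = 0.6518 nats
H(Y|X) = Σ_x P(X=x) · H(Y|X=x):
  P(Y|X=0) = (2/3, 1/6, 1/6), H(Y|X=0) = 0.8676, weight P(X=0) = 9/14
  P(Y|X=1) = (1/2, 3/10, 1/5), H(Y|X=1) = 1.0297, weight P(X=1) = 5/14
H(Y|X) = 0.9255 nats

H(X) + H(Y|X) = 0.6518 + 0.9255 = 1.5772 nats

Both sides equal 1.5772 nats. ✓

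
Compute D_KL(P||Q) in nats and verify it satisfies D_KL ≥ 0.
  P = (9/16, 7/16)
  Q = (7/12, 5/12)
0.0009 nats

KL divergence satisfies the Gibbs inequality: D_KL(P||Q) ≥ 0 for all distributions P, Q.

D_KL(P||Q) = Σ p(x) log(p(x)/q(x))
Term by term:
  x=0: 9/16 × log_e[(9/16)/(7/12)] = -0.0205
  x=1: 7/16 × log_e[(7/16)/(5/12)] = 0.0213
D_KL(P||Q) = 0.0009 nats

D_KL(P||Q) = 0.0009 ≥ 0 ✓

This non-negativity is a fundamental property: relative entropy cannot be negative because it measures how different Q is from P.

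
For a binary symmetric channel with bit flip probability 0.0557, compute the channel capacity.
0.6899 bits

For a binary symmetric channel (BSC) with error probability p:
Capacity C = 1 - H(p) bits per symbol

where H(p) = -p log₂(p) - (1-p) log₂(1-p) is the binary entropy function.

H(0.0557) = 0.3101 bits
C = 1 - 0.3101 = 0.6899 bits per symbol

This means we can reliably transmit up to 0.6899 bits of information per channel use.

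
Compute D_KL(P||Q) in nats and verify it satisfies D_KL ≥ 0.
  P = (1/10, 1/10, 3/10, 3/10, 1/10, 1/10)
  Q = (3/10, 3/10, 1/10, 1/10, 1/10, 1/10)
0.4394 nats

KL divergence satisfies the Gibbs inequality: D_KL(P||Q) ≥ 0 for all distributions P, Q.

D_KL(P||Q) = Σ p(x) log(p(x)/q(x))
Term by term:
  x=0: 1/10 × log_e[(1/10)/(3/10)] = -0.1099
  x=1: 1/10 × log_e[(1/10)/(3/10)] = -0.1099
  x=2: 3/10 × log_e[(3/10)/(1/10)] = 0.3296
  x=3: 3/10 × log_e[(3/10)/(1/10)] = 0.3296
  x=4: 1/10 × log_e[(1/10)/(1/10)] = 0.0000
  x=5: 1/10 × log_e[(1/10)/(1/10)] = 0.0000
D_KL(P||Q) = 0.4394 nats

D_KL(P||Q) = 0.4394 ≥ 0 ✓

This non-negativity is a fundamental property: relative entropy cannot be negative because it measures how different Q is from P.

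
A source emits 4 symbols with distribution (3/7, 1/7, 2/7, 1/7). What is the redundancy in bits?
0.1576 bits

Redundancy measures how far a source is from maximum entropy:
R = H_max - H(X)

Maximum entropy for 4 symbols: H_max = log_2(4) = 2.0000 bits
Actual entropy: H(X) = 1.8424 bits
Redundancy: R = 2.0000 - 1.8424 = 0.1576 bits

This redundancy represents potential for compression: the source could be compressed by 0.1576 bits per symbol.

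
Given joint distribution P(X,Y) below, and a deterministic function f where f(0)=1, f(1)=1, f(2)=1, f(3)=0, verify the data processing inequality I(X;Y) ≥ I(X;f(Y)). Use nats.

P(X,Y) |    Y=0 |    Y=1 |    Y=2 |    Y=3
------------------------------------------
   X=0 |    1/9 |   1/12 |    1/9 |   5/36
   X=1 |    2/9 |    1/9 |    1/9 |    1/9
I(X;Y) = 0.0162, I(X;f(Y)) = 0.0083, inequality holds: 0.0162 ≥ 0.0083

Data Processing Inequality: For any Markov chain X → Y → Z, we have I(X;Y) ≥ I(X;Z).

Here Z = f(Y) is a deterministic function of Y, forming X → Y → Z.

Original I(X;Y) = 0.0162 nats

After applying f:
P(X,Z) where Z=f(Y):
- P(X,Z=0) = P(X,Y=3)
- P(X,Z=1) = P(X,Y=0) + P(X,Y=1) + P(X,Y=2)

I(X;Z) = I(X;f(Y)) = 0.0083 nats

Verification: 0.0162 ≥ 0.0083 ✓

Information cannot be created by processing; the function f can only lose information about X.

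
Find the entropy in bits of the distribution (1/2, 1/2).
1.0000 bits

Shannon entropy is H(X) = -Σ p(x) log p(x).

For P = (1/2, 1/2):
H = -1/2 × log_2(1/2) -1/2 × log_2(1/2)
H = 1.0000 bits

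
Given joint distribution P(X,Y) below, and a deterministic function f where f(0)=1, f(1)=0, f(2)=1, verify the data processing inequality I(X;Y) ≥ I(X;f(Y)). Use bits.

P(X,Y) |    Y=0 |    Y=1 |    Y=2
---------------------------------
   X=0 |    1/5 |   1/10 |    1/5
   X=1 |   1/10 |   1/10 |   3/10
I(X;Y) = 0.0390, I(X;f(Y)) = 0.0000, inequality holds: 0.0390 ≥ 0.0000

Data Processing Inequality: For any Markov chain X → Y → Z, we have I(X;Y) ≥ I(X;Z).

Here Z = f(Y) is a deterministic function of Y, forming X → Y → Z.

Original I(X;Y) = 0.0390 bits

After applying f:
P(X,Z) where Z=f(Y):
- P(X,Z=0) = P(X,Y=1)
- P(X,Z=1) = P(X,Y=0) + P(X,Y=2)

I(X;Z) = I(X;f(Y)) = 0.0000 bits

Verification: 0.0390 ≥ 0.0000 ✓

Information cannot be created by processing; the function f can only lose information about X.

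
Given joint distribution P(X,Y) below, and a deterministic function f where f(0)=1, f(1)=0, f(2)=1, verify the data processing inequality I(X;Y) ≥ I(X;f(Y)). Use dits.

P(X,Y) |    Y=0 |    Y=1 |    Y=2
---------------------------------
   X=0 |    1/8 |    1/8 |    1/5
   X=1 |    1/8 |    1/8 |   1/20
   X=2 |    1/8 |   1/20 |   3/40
I(X;Y) = 0.0200, I(X;f(Y)) = 0.0070, inequality holds: 0.0200 ≥ 0.0070

Data Processing Inequality: For any Markov chain X → Y → Z, we have I(X;Y) ≥ I(X;Z).

Here Z = f(Y) is a deterministic function of Y, forming X → Y → Z.

Original I(X;Y) = 0.0200 dits

After applying f:
P(X,Z) where Z=f(Y):
- P(X,Z=0) = P(X,Y=1)
- P(X,Z=1) = P(X,Y=0) + P(X,Y=2)

I(X;Z) = I(X;f(Y)) = 0.0070 dits

Verification: 0.0200 ≥ 0.0070 ✓

Information cannot be created by processing; the function f can only lose information about X.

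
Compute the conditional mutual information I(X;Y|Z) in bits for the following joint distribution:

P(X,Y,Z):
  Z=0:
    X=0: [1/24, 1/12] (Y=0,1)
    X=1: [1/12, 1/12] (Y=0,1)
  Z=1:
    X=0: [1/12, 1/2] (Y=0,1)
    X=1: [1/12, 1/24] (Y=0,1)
0.1035 bits

Conditional mutual information: I(X;Y|Z) = H(X|Z) + H(Y|Z) - H(X,Y|Z)

H(Z) = 0.8709
H(X,Z) = 1.6344 → H(X|Z) = 0.7636
H(Y,Z) = 1.7158 → H(Y|Z) = 0.8449
H(X,Y,Z) = 2.3758 → H(X,Y|Z) = 1.5050

I(X;Y|Z) = 0.7636 + 0.8449 - 1.5050 = 0.1035 bits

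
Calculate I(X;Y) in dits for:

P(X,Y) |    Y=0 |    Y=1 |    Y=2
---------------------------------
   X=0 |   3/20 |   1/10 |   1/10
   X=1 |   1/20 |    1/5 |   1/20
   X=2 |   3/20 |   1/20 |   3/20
0.0463 dits

Mutual information: I(X;Y) = H(X) + H(Y) - H(X,Y)

Marginals:
P(X) = (7/20, 3/10, 7/20), H(X) = 0.4760 dits
P(Y) = (7/20, 7/20, 3/10), H(Y) = 0.4760 dits

Joint entropy: H(X,Y) = 0.9057 dits

I(X;Y) = 0.4760 + 0.4760 - 0.9057 = 0.0463 dits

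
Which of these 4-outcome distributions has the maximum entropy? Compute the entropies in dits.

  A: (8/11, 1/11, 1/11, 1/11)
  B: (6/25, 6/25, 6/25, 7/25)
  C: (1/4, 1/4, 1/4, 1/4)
C

For a discrete distribution over n outcomes, entropy is maximized by the uniform distribution.

Computing entropies:
H(A) = 0.3846 dits
H(B) = 0.6010 dits
H(C) = 0.6021 dits

The uniform distribution (where all probabilities equal 1/4) achieves the maximum entropy of log_10(4) = 0.6021 dits.

Distribution C has the highest entropy.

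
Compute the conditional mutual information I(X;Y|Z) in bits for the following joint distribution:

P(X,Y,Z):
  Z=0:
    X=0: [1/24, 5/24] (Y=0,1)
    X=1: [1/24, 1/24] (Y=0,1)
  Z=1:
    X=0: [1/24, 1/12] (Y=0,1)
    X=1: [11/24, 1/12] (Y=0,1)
0.1152 bits

Conditional mutual information: I(X;Y|Z) = H(X|Z) + H(Y|Z) - H(X,Y|Z)

H(Z) = 0.9183
H(X,Z) = 1.6529 → H(X|Z) = 0.7346
H(Y,Z) = 1.7296 → H(Y|Z) = 0.8113
H(X,Y,Z) = 2.3490 → H(X,Y|Z) = 1.4307

I(X;Y|Z) = 0.7346 + 0.8113 - 1.4307 = 0.1152 bits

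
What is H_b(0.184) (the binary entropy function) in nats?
0.4774 nats

The binary entropy function is:
H(p) = -p log(p) - (1-p) log(1-p)

H(0.184) = -0.184 × log_e(0.184) - 0.816 × log_e(0.816)
H(0.184) = 0.4774 nats

Note: Binary entropy is maximized at p=0.5 (H=1 bit) and minimized at p=0 or p=1 (H=0).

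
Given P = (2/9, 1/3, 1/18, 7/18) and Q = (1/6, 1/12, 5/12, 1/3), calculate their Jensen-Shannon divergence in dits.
0.0527 dits

Jensen-Shannon divergence is:
JSD(P||Q) = 0.5 × D_KL(P||M) + 0.5 × D_KL(Q||M)
where M = 0.5 × (P + Q) is the mixture distribution.

M = 0.5 × (2/9, 1/3, 1/18, 7/18) + 0.5 × (1/6, 1/12, 5/12, 1/3) = (7/36, 5/24, 0.236111, 13/36)

D_KL(P||M) = 0.0585 dits
D_KL(Q||M) = 0.0469 dits

JSD(P||Q) = 0.5 × 0.0585 + 0.5 × 0.0469 = 0.0527 dits

Unlike KL divergence, JSD is symmetric and bounded: 0 ≤ JSD ≤ log(2).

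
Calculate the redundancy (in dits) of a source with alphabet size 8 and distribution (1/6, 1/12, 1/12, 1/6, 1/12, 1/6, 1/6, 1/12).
0.0246 dits

Redundancy measures how far a source is from maximum entropy:
R = H_max - H(X)

Maximum entropy for 8 symbols: H_max = log_10(8) = 0.9031 dits
Actual entropy: H(X) = 0.8785 dits
Redundancy: R = 0.9031 - 0.8785 = 0.0246 dits

This redundancy represents potential for compression: the source could be compressed by 0.0246 dits per symbol.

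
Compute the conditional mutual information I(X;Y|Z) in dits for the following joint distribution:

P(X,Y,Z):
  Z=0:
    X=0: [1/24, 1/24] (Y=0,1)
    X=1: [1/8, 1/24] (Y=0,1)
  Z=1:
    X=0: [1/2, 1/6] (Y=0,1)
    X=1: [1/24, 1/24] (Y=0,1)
0.0079 dits

Conditional mutual information: I(X;Y|Z) = H(X|Z) + H(Y|Z) - H(X,Y|Z)

H(Z) = 0.2442
H(X,Z) = 0.4269 → H(X|Z) = 0.1827
H(Y,Z) = 0.5058 → H(Y|Z) = 0.2616
H(X,Y,Z) = 0.6806 → H(X,Y|Z) = 0.4364

I(X;Y|Z) = 0.1827 + 0.2616 - 0.4364 = 0.0079 dits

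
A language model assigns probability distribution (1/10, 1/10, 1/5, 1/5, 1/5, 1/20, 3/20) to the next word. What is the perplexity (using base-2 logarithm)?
6.4272

Perplexity is 2^H (or exp(H) for natural log).

First, H = -Σ p log p = 2.6842 bits
Perplexity = 2^2.6842 = 6.4272

Interpretation: The model's uncertainty is equivalent to choosing uniformly among 6.4 options.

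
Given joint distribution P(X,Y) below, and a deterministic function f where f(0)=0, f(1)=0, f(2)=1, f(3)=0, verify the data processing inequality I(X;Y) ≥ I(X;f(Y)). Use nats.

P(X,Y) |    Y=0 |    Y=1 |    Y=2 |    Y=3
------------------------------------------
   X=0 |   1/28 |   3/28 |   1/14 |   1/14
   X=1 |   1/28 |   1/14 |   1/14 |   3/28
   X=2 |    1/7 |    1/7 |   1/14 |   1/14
I(X;Y) = 0.0469, I(X;f(Y)) = 0.0051, inequality holds: 0.0469 ≥ 0.0051

Data Processing Inequality: For any Markov chain X → Y → Z, we have I(X;Y) ≥ I(X;Z).

Here Z = f(Y) is a deterministic function of Y, forming X → Y → Z.

Original I(X;Y) = 0.0469 nats

After applying f:
P(X,Z) where Z=f(Y):
- P(X,Z=0) = P(X,Y=0) + P(X,Y=1) + P(X,Y=3)
- P(X,Z=1) = P(X,Y=2)

I(X;Z) = I(X;f(Y)) = 0.0051 nats

Verification: 0.0469 ≥ 0.0051 ✓

Information cannot be created by processing; the function f can only lose information about X.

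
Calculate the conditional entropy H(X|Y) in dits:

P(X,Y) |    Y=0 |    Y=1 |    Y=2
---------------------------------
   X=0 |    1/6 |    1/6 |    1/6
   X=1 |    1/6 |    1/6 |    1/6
0.3010 dits

Using the chain rule: H(X|Y) = H(X,Y) - H(Y)

First, compute H(X,Y) = 0.7782 dits

Marginal P(Y) = (1/3, 1/3, 1/3)
H(Y) = 0.4771 dits

H(X|Y) = H(X,Y) - H(Y) = 0.7782 - 0.4771 = 0.3010 dits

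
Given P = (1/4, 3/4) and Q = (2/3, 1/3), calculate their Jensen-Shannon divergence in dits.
0.0392 dits

Jensen-Shannon divergence is:
JSD(P||Q) = 0.5 × D_KL(P||M) + 0.5 × D_KL(Q||M)
where M = 0.5 × (P + Q) is the mixture distribution.

M = 0.5 × (1/4, 3/4) + 0.5 × (2/3, 1/3) = (11/24, 13/24)

D_KL(P||M) = 0.0402 dits
D_KL(Q||M) = 0.0382 dits

JSD(P||Q) = 0.5 × 0.0402 + 0.5 × 0.0382 = 0.0392 dits

Unlike KL divergence, JSD is symmetric and bounded: 0 ≤ JSD ≤ log(2).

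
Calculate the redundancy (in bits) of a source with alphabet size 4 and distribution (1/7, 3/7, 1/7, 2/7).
0.1576 bits

Redundancy measures how far a source is from maximum entropy:
R = H_max - H(X)

Maximum entropy for 4 symbols: H_max = log_2(4) = 2.0000 bits
Actual entropy: H(X) = 1.8424 bits
Redundancy: R = 2.0000 - 1.8424 = 0.1576 bits

This redundancy represents potential for compression: the source could be compressed by 0.1576 bits per symbol.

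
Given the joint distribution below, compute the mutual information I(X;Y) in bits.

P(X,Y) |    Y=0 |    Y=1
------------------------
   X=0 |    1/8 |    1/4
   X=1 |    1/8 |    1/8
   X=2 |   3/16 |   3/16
0.0193 bits

Mutual information: I(X;Y) = H(X) + H(Y) - H(X,Y)

Marginals:
P(X) = (3/8, 1/4, 3/8), H(X) = 1.5613 bits
P(Y) = (7/16, 9/16), H(Y) = 0.9887 bits

Joint entropy: H(X,Y) = 2.5306 bits

I(X;Y) = 1.5613 + 0.9887 - 2.5306 = 0.0193 bits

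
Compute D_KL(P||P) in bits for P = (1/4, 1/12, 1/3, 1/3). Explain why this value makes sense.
0.0000 bits

KL divergence satisfies the Gibbs inequality: D_KL(P||Q) ≥ 0 for all distributions P, Q.

D_KL(P||Q) = Σ p(x) log(p(x)/q(x))
Each term is p(x) × log_2(p(x)/p(x)) = p(x) × log_2(1) = 0, so the sum is 0.
D_KL(P||Q) = 0.0000 bits

When P = Q, the KL divergence is exactly 0, as there is no 'divergence' between identical distributions.

This non-negativity is a fundamental property: relative entropy cannot be negative because it measures how different Q is from P.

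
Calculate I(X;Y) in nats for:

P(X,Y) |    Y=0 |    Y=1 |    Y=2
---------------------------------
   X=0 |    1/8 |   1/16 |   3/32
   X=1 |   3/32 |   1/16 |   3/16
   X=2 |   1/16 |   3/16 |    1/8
0.0666 nats

Mutual information: I(X;Y) = H(X) + H(Y) - H(X,Y)

Marginals:
P(X) = (9/32, 11/32, 3/8), H(X) = 1.0916 nats
P(Y) = (9/32, 5/16, 13/32), H(Y) = 1.0862 nats

Joint entropy: H(X,Y) = 2.1113 nats

I(X;Y) = 1.0916 + 1.0862 - 2.1113 = 0.0666 nats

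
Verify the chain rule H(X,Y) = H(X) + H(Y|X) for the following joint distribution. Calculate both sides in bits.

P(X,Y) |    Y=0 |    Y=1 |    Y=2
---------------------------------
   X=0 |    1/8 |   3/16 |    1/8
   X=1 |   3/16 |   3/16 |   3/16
H(X,Y) = 2.5613, H(X) = 0.9887, H(Y|X) = 1.5726 (all in bits)

Chain rule: H(X,Y) = H(X) + H(Y|X)

Left side — joint entropy directly:
H(X,Y) = -Σ p(x,y) log p(x,y) = 2.5613 bits

Right side — compute H(Y|X) from the conditional distributions:
P(X) = (7/16, 9/16), so H(X) = 0.9887 bits
H(Y|X) = Σ_x P(X=x) · H(Y|X=x):
  P(Y|X=0) = (2/7, 3/7, 2/7), H(Y|X=0) = 1.5567, weight P(X=0) = 7/16
  P(Y|X=1) = (1/3, 1/3, 1/3), H(Y|X=1) = 1.5850, weight P(X=1) = 9/16
H(Y|X) = 1.5726 bits

H(X) + H(Y|X) = 0.9887 + 1.5726 = 2.5613 bits

Both sides equal 2.5613 bits. ✓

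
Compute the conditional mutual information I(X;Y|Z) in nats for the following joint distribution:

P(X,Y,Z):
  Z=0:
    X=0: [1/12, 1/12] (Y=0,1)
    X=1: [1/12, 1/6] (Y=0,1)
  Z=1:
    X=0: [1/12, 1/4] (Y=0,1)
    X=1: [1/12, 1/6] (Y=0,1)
0.0082 nats

Conditional mutual information: I(X;Y|Z) = H(X|Z) + H(Y|Z) - H(X,Y|Z)

H(Z) = 0.6792
H(X,Z) = 1.3580 → H(X|Z) = 0.6788
H(Y,Z) = 1.3086 → H(Y|Z) = 0.6294
H(X,Y,Z) = 1.9792 → H(X,Y|Z) = 1.3000

I(X;Y|Z) = 0.6788 + 0.6294 - 1.3000 = 0.0082 nats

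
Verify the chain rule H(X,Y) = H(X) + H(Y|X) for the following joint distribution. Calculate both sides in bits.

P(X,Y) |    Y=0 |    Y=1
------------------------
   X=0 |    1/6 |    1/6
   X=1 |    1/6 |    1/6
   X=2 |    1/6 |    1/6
H(X,Y) = 2.5850, H(X) = 1.5850, H(Y|X) = 1.0000 (all in bits)

Chain rule: H(X,Y) = H(X) + H(Y|X)

Left side — joint entropy directly:
H(X,Y) = -Σ p(x,y) log p(x,y) = 2.5850 bits

Right side — compute H(Y|X) from the conditional distributions:
P(X) = (1/3, 1/3, 1/3), so H(X) = 1.5850 bits
H(Y|X) = Σ_x P(X=x) · H(Y|X=x):
  P(Y|X=0) = (1/2, 1/2), H(Y|X=0) = 1.0000, weight P(X=0) = 1/3
  P(Y|X=1) = (1/2, 1/2), H(Y|X=1) = 1.0000, weight P(X=1) = 1/3
  P(Y|X=2) = (1/2, 1/2), H(Y|X=2) = 1.0000, weight P(X=2) = 1/3
H(Y|X) = 1.0000 bits

H(X) + H(Y|X) = 1.5850 + 1.0000 = 2.5850 bits

Both sides equal 2.5850 bits. ✓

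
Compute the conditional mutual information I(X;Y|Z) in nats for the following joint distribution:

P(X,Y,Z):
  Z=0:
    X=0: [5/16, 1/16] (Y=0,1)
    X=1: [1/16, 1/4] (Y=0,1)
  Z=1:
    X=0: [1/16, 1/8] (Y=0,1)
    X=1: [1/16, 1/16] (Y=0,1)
0.1527 nats

Conditional mutual information: I(X;Y|Z) = H(X|Z) + H(Y|Z) - H(X,Y|Z)

H(Z) = 0.6211
H(X,Z) = 1.3051 → H(X|Z) = 0.6840
H(Y,Z) = 1.3051 → H(Y|Z) = 0.6840
H(X,Y,Z) = 1.8364 → H(X,Y|Z) = 1.2153

I(X;Y|Z) = 0.6840 + 0.6840 - 1.2153 = 0.1527 nats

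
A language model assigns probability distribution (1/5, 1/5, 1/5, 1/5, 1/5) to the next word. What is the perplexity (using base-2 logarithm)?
5.0000

Perplexity is 2^H (or exp(H) for natural log).

First, H = -Σ p log p = 2.3219 bits
Perplexity = 2^2.3219 = 5.0000

Interpretation: The model's uncertainty is equivalent to choosing uniformly among 5.0 options.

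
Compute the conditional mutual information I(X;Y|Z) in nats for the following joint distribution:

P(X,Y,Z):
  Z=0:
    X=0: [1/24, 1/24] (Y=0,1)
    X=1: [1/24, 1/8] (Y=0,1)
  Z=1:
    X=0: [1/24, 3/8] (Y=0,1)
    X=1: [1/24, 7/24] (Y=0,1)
0.0082 nats

Conditional mutual information: I(X;Y|Z) = H(X|Z) + H(Y|Z) - H(X,Y|Z)

H(Z) = 0.5623
H(X,Z) = 1.2367 → H(X|Z) = 0.6743
H(Y,Z) = 0.9831 → H(Y|Z) = 0.4208
H(X,Y,Z) = 1.6492 → H(X,Y|Z) = 1.0869

I(X;Y|Z) = 0.6743 + 0.4208 - 1.0869 = 0.0082 nats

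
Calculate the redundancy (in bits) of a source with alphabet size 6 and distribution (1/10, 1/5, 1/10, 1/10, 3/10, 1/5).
0.1385 bits

Redundancy measures how far a source is from maximum entropy:
R = H_max - H(X)

Maximum entropy for 6 symbols: H_max = log_2(6) = 2.5850 bits
Actual entropy: H(X) = 2.4464 bits
Redundancy: R = 2.5850 - 2.4464 = 0.1385 bits

This redundancy represents potential for compression: the source could be compressed by 0.1385 bits per symbol.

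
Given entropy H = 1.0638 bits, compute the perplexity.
2.0904

Perplexity is 2^H (or exp(H) for natural log).

H = 1.0638 bits
Perplexity = 2^1.0638 = 2.0904

Interpretation: The model's uncertainty is equivalent to choosing uniformly among 2.1 options.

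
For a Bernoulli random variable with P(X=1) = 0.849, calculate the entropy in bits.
0.6123 bits

The binary entropy function is:
H(p) = -p log(p) - (1-p) log(1-p)

H(0.849) = -0.849 × log_2(0.849) - 0.151 × log_2(0.151)
H(0.849) = 0.6123 bits

Note: Binary entropy is maximized at p=0.5 (H=1 bit) and minimized at p=0 or p=1 (H=0).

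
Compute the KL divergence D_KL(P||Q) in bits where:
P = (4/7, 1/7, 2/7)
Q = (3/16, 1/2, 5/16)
0.6235 bits

KL divergence: D_KL(P||Q) = Σ p(x) log(p(x)/q(x))

Computing term by term:
  x=0: 4/7 × log_2[(4/7)/(3/16)] = 4/7 × 1.6077 = 0.9187
  x=1: 1/7 × log_2[(1/7)/(1/2)] = 1/7 × -1.8074 = -0.2582
  x=2: 2/7 × log_2[(2/7)/(5/16)] = 2/7 × -0.1293 = -0.0369

D_KL(P||Q) = 0.6235 bits

Note: KL divergence is always non-negative and equals 0 iff P = Q.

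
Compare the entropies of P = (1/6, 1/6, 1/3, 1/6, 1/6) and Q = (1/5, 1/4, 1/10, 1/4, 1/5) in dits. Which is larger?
Q

Computing entropies in dits:
H(P) = 0.6778
H(Q) = 0.6806

Distribution Q has higher entropy.

Intuition: The distribution closer to uniform (more spread out) has higher entropy.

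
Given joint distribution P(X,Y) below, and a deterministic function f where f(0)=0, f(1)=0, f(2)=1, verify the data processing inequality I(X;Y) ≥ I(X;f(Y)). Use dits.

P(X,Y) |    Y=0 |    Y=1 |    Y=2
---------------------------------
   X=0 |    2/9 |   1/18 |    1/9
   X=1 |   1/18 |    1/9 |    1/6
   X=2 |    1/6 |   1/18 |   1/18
I(X;Y) = 0.0383, I(X;f(Y)) = 0.0147, inequality holds: 0.0383 ≥ 0.0147

Data Processing Inequality: For any Markov chain X → Y → Z, we have I(X;Y) ≥ I(X;Z).

Here Z = f(Y) is a deterministic function of Y, forming X → Y → Z.

Original I(X;Y) = 0.0383 dits

After applying f:
P(X,Z) where Z=f(Y):
- P(X,Z=0) = P(X,Y=0) + P(X,Y=1)
- P(X,Z=1) = P(X,Y=2)

I(X;Z) = I(X;f(Y)) = 0.0147 dits

Verification: 0.0383 ≥ 0.0147 ✓

Information cannot be created by processing; the function f can only lose information about X.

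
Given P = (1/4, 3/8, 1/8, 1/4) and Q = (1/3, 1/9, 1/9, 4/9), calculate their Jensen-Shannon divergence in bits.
0.0791 bits

Jensen-Shannon divergence is:
JSD(P||Q) = 0.5 × D_KL(P||M) + 0.5 × D_KL(Q||M)
where M = 0.5 × (P + Q) is the mixture distribution.

M = 0.5 × (1/4, 3/8, 1/8, 1/4) + 0.5 × (1/3, 1/9, 1/9, 4/9) = (7/24, 0.243056, 0.118056, 0.347222)

D_KL(P||M) = 0.0708 bits
D_KL(Q||M) = 0.0873 bits

JSD(P||Q) = 0.5 × 0.0708 + 0.5 × 0.0873 = 0.0791 bits

Unlike KL divergence, JSD is symmetric and bounded: 0 ≤ JSD ≤ log(2).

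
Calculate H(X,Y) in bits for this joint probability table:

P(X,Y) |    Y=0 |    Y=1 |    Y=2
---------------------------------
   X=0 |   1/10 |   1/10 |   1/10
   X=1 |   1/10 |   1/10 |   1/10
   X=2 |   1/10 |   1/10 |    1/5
3.1219 bits

Joint entropy is H(X,Y) = -Σ_{x,y} p(x,y) log p(x,y).

Summing over all non-zero entries:
H(X,Y) = -[1/10·log_2(1/10) + 1/10·log_2(1/10) + 1/10·log_2(1/10) + 1/10·log_2(1/10) + 1/10·log_2(1/10) + 1/10·log_2(1/10) + 1/10·log_2(1/10) + 1/10·log_2(1/10) + 1/5·log_2(1/5)]
H(X,Y) = 3.1219 bits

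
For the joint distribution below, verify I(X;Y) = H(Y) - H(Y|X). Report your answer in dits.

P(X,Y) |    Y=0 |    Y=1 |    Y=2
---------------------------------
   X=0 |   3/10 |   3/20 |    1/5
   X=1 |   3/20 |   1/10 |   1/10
I(X;Y) = 0.0008 dits

Mutual information has multiple equivalent forms:
- I(X;Y) = H(X) - H(X|Y)
- I(X;Y) = H(Y) - H(Y|X)
- I(X;Y) = H(X) + H(Y) - H(X,Y)

Computing all quantities:
H(X) = 0.2812, H(Y) = 0.4634, H(X,Y) = 0.7438
H(X|Y) = 0.2804, H(Y|X) = 0.4626

Verification:
H(X) - H(X|Y) = 0.2812 - 0.2804 = 0.0008
H(Y) - H(Y|X) = 0.4634 - 0.4626 = 0.0008
H(X) + H(Y) - H(X,Y) = 0.2812 + 0.4634 - 0.7438 = 0.0008

All forms give I(X;Y) = 0.0008 dits. ✓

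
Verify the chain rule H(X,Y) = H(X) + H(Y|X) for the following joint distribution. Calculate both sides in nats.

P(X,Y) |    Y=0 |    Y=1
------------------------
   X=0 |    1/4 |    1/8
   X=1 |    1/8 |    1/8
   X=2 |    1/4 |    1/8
H(X,Y) = 1.7329, H(X) = 1.0822, H(Y|X) = 0.6507 (all in nats)

Chain rule: H(X,Y) = H(X) + H(Y|X)

Left side — joint entropy directly:
H(X,Y) = -Σ p(x,y) log p(x,y) = 1.7329 nats

Right side — compute H(Y|X) from the conditional distributions:
P(X) = (3/8, 1/4, 3/8), so H(X) = 1.0822 nats
H(Y|X) = Σ_x P(X=x) · H(Y|X=x):
  P(Y|X=0) = (2/3, 1/3), H(Y|X=0) = 0.6365, weight P(X=0) = 3/8
  P(Y|X=1) = (1/2, 1/2), H(Y|X=1) = 0.6931, weight P(X=1) = 1/4
  P(Y|X=2) = (2/3, 1/3), H(Y|X=2) = 0.6365, weight P(X=2) = 3/8
H(Y|X) = 0.6507 nats

H(X) + H(Y|X) = 1.0822 + 0.6507 = 1.7329 nats

Both sides equal 1.7329 nats. ✓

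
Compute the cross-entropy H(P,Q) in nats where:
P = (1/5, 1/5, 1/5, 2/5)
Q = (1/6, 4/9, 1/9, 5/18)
1.4724 nats

Cross-entropy: H(P,Q) = -Σ p(x) log q(x)

Alternatively: H(P,Q) = H(P) + D_KL(P||Q)
H(P) = 1.3322 nats
D_KL(P||Q) = 0.1402 nats

H(P,Q) = 1.3322 + 0.1402 = 1.4724 nats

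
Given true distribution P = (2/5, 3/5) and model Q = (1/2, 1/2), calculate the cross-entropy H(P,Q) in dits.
0.3010 dits

Cross-entropy: H(P,Q) = -Σ p(x) log q(x)

Alternatively: H(P,Q) = H(P) + D_KL(P||Q)
H(P) = 0.2923 dits
D_KL(P||Q) = 0.0087 dits

H(P,Q) = 0.2923 + 0.0087 = 0.3010 dits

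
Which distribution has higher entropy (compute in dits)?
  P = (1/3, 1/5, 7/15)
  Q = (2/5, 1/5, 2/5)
Q

Computing entropies in dits:
H(P) = 0.4533
H(Q) = 0.4581

Distribution Q has higher entropy.

Intuition: The distribution closer to uniform (more spread out) has higher entropy.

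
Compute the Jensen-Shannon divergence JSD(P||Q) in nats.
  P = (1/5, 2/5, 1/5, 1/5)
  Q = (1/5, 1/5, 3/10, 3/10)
0.0271 nats

Jensen-Shannon divergence is:
JSD(P||Q) = 0.5 × D_KL(P||M) + 0.5 × D_KL(Q||M)
where M = 0.5 × (P + Q) is the mixture distribution.

M = 0.5 × (1/5, 2/5, 1/5, 1/5) + 0.5 × (1/5, 1/5, 3/10, 3/10) = (1/5, 3/10, 1/4, 1/4)

D_KL(P||M) = 0.0258 nats
D_KL(Q||M) = 0.0283 nats

JSD(P||Q) = 0.5 × 0.0258 + 0.5 × 0.0283 = 0.0271 nats

Unlike KL divergence, JSD is symmetric and bounded: 0 ≤ JSD ≤ log(2).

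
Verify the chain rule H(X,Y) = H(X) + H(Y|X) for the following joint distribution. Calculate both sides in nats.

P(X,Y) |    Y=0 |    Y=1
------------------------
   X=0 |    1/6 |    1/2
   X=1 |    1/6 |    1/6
H(X,Y) = 1.2425, H(X) = 0.6365, H(Y|X) = 0.6059 (all in nats)

Chain rule: H(X,Y) = H(X) + H(Y|X)

Left side — joint entropy directly:
H(X,Y) = -Σ p(x,y) log p(x,y) = 1.2425 nats

Right side — compute H(Y|X) from the conditional distributions:
P(X) = (2/3, 1/3), so H(X) = 0.6365 nats
H(Y|X) = Σ_x P(X=x) · H(Y|X=x):
  P(Y|X=0) = (1/4, 3/4), H(Y|X=0) = 0.5623, weight P(X=0) = 2/3
  P(Y|X=1) = (1/2, 1/2), H(Y|X=1) = 0.6931, weight P(X=1) = 1/3
H(Y|X) = 0.6059 nats

H(X) + H(Y|X) = 0.6365 + 0.6059 = 1.2425 nats

Both sides equal 1.2425 nats. ✓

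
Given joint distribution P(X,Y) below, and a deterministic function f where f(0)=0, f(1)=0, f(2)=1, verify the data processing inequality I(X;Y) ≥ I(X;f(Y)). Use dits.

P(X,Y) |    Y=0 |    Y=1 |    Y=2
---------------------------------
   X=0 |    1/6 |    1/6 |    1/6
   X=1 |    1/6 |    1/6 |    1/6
I(X;Y) = 0.0000, I(X;f(Y)) = 0.0000, inequality holds: 0.0000 ≥ 0.0000

Data Processing Inequality: For any Markov chain X → Y → Z, we have I(X;Y) ≥ I(X;Z).

Here Z = f(Y) is a deterministic function of Y, forming X → Y → Z.

Original I(X;Y) = 0.0000 dits

After applying f:
P(X,Z) where Z=f(Y):
- P(X,Z=0) = P(X,Y=0) + P(X,Y=1)
- P(X,Z=1) = P(X,Y=2)

I(X;Z) = I(X;f(Y)) = 0.0000 dits

Verification: 0.0000 ≥ 0.0000 ✓

Information cannot be created by processing; the function f can only lose information about X.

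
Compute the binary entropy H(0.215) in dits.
0.2261 dits

The binary entropy function is:
H(p) = -p log(p) - (1-p) log(1-p)

H(0.215) = -0.215 × log_10(0.215) - 0.785 × log_10(0.785)
H(0.215) = 0.2261 dits

Note: Binary entropy is maximized at p=0.5 (H=1 bit) and minimized at p=0 or p=1 (H=0).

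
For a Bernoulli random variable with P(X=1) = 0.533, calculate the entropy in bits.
0.9969 bits

The binary entropy function is:
H(p) = -p log(p) - (1-p) log(1-p)

H(0.533) = -0.533 × log_2(0.533) - 0.467 × log_2(0.467)
H(0.533) = 0.9969 bits

Note: Binary entropy is maximized at p=0.5 (H=1 bit) and minimized at p=0 or p=1 (H=0).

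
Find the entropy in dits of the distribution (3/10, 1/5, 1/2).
0.4472 dits

Shannon entropy is H(X) = -Σ p(x) log p(x).

For P = (3/10, 1/5, 1/2):
H = -3/10 × log_10(3/10) -1/5 × log_10(1/5) -1/2 × log_10(1/2)
H = 0.4472 dits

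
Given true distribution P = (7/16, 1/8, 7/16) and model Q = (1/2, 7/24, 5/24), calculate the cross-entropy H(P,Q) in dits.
0.4966 dits

Cross-entropy: H(P,Q) = -Σ p(x) log q(x)

Alternatively: H(P,Q) = H(P) + D_KL(P||Q)
H(P) = 0.4270 dits
D_KL(P||Q) = 0.0696 dits

H(P,Q) = 0.4270 + 0.0696 = 0.4966 dits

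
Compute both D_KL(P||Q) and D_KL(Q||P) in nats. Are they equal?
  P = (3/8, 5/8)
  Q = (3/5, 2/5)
D_KL(P||Q) = 0.1027, D_KL(Q||P) = 0.1035

KL divergence is not symmetric: D_KL(P||Q) ≠ D_KL(Q||P) in general.

D_KL(P||Q) = 0.1027 nats
D_KL(Q||P) = 0.1035 nats

No, they are not equal!

This asymmetry is why KL divergence is not a true distance metric.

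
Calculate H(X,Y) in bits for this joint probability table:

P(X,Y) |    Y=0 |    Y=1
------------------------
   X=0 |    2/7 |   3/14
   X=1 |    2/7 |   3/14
1.9852 bits

Joint entropy is H(X,Y) = -Σ_{x,y} p(x,y) log p(x,y).

Summing over all non-zero entries:
H(X,Y) = -[2/7·log_2(2/7) + 3/14·log_2(3/14) + 2/7·log_2(2/7) + 3/14·log_2(3/14)]
H(X,Y) = 1.9852 bits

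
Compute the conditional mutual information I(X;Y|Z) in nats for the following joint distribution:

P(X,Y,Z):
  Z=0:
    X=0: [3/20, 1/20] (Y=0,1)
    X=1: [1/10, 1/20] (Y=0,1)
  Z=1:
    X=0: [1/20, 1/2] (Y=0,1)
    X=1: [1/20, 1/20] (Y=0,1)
0.0436 nats

Conditional mutual information: I(X;Y|Z) = H(X|Z) + H(Y|Z) - H(X,Y|Z)

H(Z) = 0.6474
H(X,Z) = 1.1655 → H(X|Z) = 0.5181
H(Y,Z) = 1.1359 → H(Y|Z) = 0.4885
H(X,Y,Z) = 1.6103 → H(X,Y|Z) = 0.9629

I(X;Y|Z) = 0.5181 + 0.4885 - 0.9629 = 0.0436 nats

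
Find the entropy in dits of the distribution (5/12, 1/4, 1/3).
0.4680 dits

Shannon entropy is H(X) = -Σ p(x) log p(x).

For P = (5/12, 1/4, 1/3):
H = -5/12 × log_10(5/12) -1/4 × log_10(1/4) -1/3 × log_10(1/3)
H = 0.4680 dits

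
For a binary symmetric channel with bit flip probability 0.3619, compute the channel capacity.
0.0558 bits

For a binary symmetric channel (BSC) with error probability p:
Capacity C = 1 - H(p) bits per symbol

where H(p) = -p log₂(p) - (1-p) log₂(1-p) is the binary entropy function.

H(0.3619) = 0.9442 bits
C = 1 - 0.9442 = 0.0558 bits per symbol

This means we can reliably transmit up to 0.0558 bits of information per channel use.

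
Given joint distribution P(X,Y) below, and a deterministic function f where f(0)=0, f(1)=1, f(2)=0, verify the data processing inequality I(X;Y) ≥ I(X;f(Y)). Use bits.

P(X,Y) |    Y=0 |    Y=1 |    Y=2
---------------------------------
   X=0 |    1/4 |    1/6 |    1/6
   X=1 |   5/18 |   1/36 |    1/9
I(X;Y) = 0.0684, I(X;f(Y)) = 0.0600, inequality holds: 0.0684 ≥ 0.0600

Data Processing Inequality: For any Markov chain X → Y → Z, we have I(X;Y) ≥ I(X;Z).

Here Z = f(Y) is a deterministic function of Y, forming X → Y → Z.

Original I(X;Y) = 0.0684 bits

After applying f:
P(X,Z) where Z=f(Y):
- P(X,Z=0) = P(X,Y=0) + P(X,Y=2)
- P(X,Z=1) = P(X,Y=1)

I(X;Z) = I(X;f(Y)) = 0.0600 bits

Verification: 0.0684 ≥ 0.0600 ✓

Information cannot be created by processing; the function f can only lose information about X.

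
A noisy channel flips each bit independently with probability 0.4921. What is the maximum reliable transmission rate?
0.0002 bits

For a binary symmetric channel (BSC) with error probability p:
Capacity C = 1 - H(p) bits per symbol

where H(p) = -p log₂(p) - (1-p) log₂(1-p) is the binary entropy function.

H(0.4921) = 0.9998 bits
C = 1 - 0.9998 = 0.0002 bits per symbol

This means we can reliably transmit up to 0.0002 bits of information per channel use.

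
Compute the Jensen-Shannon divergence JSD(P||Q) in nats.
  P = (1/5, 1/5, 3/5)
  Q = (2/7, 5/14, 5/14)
0.0306 nats

Jensen-Shannon divergence is:
JSD(P||Q) = 0.5 × D_KL(P||M) + 0.5 × D_KL(Q||M)
where M = 0.5 × (P + Q) is the mixture distribution.

M = 0.5 × (1/5, 1/5, 3/5) + 0.5 × (2/7, 5/14, 5/14) = (0.242857, 0.278571, 0.478571)

D_KL(P||M) = 0.0306 nats
D_KL(Q||M) = 0.0306 nats

JSD(P||Q) = 0.5 × 0.0306 + 0.5 × 0.0306 = 0.0306 nats

Unlike KL divergence, JSD is symmetric and bounded: 0 ≤ JSD ≤ log(2).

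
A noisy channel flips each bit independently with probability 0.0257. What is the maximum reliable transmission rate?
0.8277 bits

For a binary symmetric channel (BSC) with error probability p:
Capacity C = 1 - H(p) bits per symbol

where H(p) = -p log₂(p) - (1-p) log₂(1-p) is the binary entropy function.

H(0.0257) = 0.1723 bits
C = 1 - 0.1723 = 0.8277 bits per symbol

This means we can reliably transmit up to 0.8277 bits of information per channel use.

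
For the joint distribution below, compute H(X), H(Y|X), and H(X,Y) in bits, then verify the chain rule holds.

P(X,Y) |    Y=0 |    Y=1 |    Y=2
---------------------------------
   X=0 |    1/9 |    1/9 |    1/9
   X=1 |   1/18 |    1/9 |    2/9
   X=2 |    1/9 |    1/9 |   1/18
H(X,Y) = 3.0588, H(X) = 1.5715, H(Y|X) = 1.4873 (all in bits)

Chain rule: H(X,Y) = H(X) + H(Y|X)

Left side — joint entropy directly:
H(X,Y) = -Σ p(x,y) log p(x,y) = 3.0588 bits

Right side — compute H(Y|X) from the conditional distributions:
P(X) = (1/3, 7/18, 5/18), so H(X) = 1.5715 bits
H(Y|X) = Σ_x P(X=x) · H(Y|X=x):
  P(Y|X=0) = (1/3, 1/3, 1/3), H(Y|X=0) = 1.5850, weight P(X=0) = 1/3
  P(Y|X=1) = (1/7, 2/7, 4/7), H(Y|X=1) = 1.3788, weight P(X=1) = 7/18
  P(Y|X=2) = (2/5, 2/5, 1/5), H(Y|X=2) = 1.5219, weight P(X=2) = 5/18
H(Y|X) = 1.4873 bits

H(X) + H(Y|X) = 1.5715 + 1.4873 = 3.0588 bits

Both sides equal 3.0588 bits. ✓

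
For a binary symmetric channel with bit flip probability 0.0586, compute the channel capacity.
0.6781 bits

For a binary symmetric channel (BSC) with error probability p:
Capacity C = 1 - H(p) bits per symbol

where H(p) = -p log₂(p) - (1-p) log₂(1-p) is the binary entropy function.

H(0.0586) = 0.3219 bits
C = 1 - 0.3219 = 0.6781 bits per symbol

This means we can reliably transmit up to 0.6781 bits of information per channel use.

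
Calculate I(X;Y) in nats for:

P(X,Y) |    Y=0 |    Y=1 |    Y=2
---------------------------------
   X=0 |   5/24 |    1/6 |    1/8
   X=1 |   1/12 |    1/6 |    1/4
0.0489 nats

Mutual information: I(X;Y) = H(X) + H(Y) - H(X,Y)

Marginals:
P(X) = (1/2, 1/2), H(X) = 0.6931 nats
P(Y) = (7/24, 1/3, 3/8), H(Y) = 1.0934 nats

Joint entropy: H(X,Y) = 1.7376 nats

I(X;Y) = 0.6931 + 1.0934 - 1.7376 = 0.0489 nats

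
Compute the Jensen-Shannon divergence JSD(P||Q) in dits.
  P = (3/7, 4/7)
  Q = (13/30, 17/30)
0.0000 dits

Jensen-Shannon divergence is:
JSD(P||Q) = 0.5 × D_KL(P||M) + 0.5 × D_KL(Q||M)
where M = 0.5 × (P + Q) is the mixture distribution.

M = 0.5 × (3/7, 4/7) + 0.5 × (13/30, 17/30) = (0.430952, 0.569048)

D_KL(P||M) = 0.0000 dits
D_KL(Q||M) = 0.0000 dits

JSD(P||Q) = 0.5 × 0.0000 + 0.5 × 0.0000 = 0.0000 dits

Unlike KL divergence, JSD is symmetric and bounded: 0 ≤ JSD ≤ log(2).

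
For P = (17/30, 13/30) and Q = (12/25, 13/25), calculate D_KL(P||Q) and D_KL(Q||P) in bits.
D_KL(P||Q) = 0.0217, D_KL(Q||P) = 0.0218

KL divergence is not symmetric: D_KL(P||Q) ≠ D_KL(Q||P) in general.

D_KL(P||Q) = 0.0217 bits
D_KL(Q||P) = 0.0218 bits

No, they are not equal!

This asymmetry is why KL divergence is not a true distance metric.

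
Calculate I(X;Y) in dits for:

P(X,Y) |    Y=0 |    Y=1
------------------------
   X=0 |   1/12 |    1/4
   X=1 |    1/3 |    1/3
0.0129 dits

Mutual information: I(X;Y) = H(X) + H(Y) - H(X,Y)

Marginals:
P(X) = (1/3, 2/3), H(X) = 0.2764 dits
P(Y) = (5/12, 7/12), H(Y) = 0.2950 dits

Joint entropy: H(X,Y) = 0.5585 dits

I(X;Y) = 0.2764 + 0.2950 - 0.5585 = 0.0129 dits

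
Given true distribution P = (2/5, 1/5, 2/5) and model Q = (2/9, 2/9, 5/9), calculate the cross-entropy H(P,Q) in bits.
1.6412 bits

Cross-entropy: H(P,Q) = -Σ p(x) log q(x)

Alternatively: H(P,Q) = H(P) + D_KL(P||Q)
H(P) = 1.5219 bits
D_KL(P||Q) = 0.1192 bits

H(P,Q) = 1.5219 + 0.1192 = 1.6412 bits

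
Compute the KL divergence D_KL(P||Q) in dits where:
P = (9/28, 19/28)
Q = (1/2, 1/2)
0.0283 dits

KL divergence: D_KL(P||Q) = Σ p(x) log(p(x)/q(x))

Computing term by term:
  x=0: 9/28 × log_10[(9/28)/(1/2)] = 9/28 × -0.1919 = -0.0617
  x=1: 19/28 × log_10[(19/28)/(1/2)] = 19/28 × 0.1326 = 0.0900

D_KL(P||Q) = 0.0283 dits

Note: KL divergence is always non-negative and equals 0 iff P = Q.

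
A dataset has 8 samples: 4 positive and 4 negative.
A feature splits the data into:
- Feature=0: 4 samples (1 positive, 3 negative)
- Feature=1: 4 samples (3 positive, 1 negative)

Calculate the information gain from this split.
0.1887 bits

Information Gain = H(Y) - H(Y|Feature)

Before split:
P(positive) = 4/8 = 0.5000
H(Y) = 1.0000 bits

After split:
Feature=0: H = 0.8113 bits (weight = 4/8)
Feature=1: H = 0.8113 bits (weight = 4/8)
H(Y|Feature) = (4/8)×0.8113 + (4/8)×0.8113 = 0.8113 bits

Information Gain = 1.0000 - 0.8113 = 0.1887 bits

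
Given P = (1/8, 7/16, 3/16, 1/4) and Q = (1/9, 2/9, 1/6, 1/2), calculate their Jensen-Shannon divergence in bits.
0.0572 bits

Jensen-Shannon divergence is:
JSD(P||Q) = 0.5 × D_KL(P||M) + 0.5 × D_KL(Q||M)
where M = 0.5 × (P + Q) is the mixture distribution.

M = 0.5 × (1/8, 7/16, 3/16, 1/4) + 0.5 × (1/9, 2/9, 1/6, 1/2) = (0.118056, 0.329861, 0.177083, 3/8)

D_KL(P||M) = 0.0578 bits
D_KL(Q||M) = 0.0566 bits

JSD(P||Q) = 0.5 × 0.0578 + 0.5 × 0.0566 = 0.0572 bits

Unlike KL divergence, JSD is symmetric and bounded: 0 ≤ JSD ≤ log(2).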